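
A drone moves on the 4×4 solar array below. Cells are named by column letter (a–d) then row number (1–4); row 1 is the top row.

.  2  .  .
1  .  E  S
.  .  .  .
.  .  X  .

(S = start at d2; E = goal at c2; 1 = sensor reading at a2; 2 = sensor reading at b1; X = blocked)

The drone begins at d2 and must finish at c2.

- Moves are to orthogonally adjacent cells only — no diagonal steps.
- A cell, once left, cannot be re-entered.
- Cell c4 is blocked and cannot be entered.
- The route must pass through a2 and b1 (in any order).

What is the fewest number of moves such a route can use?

Any route passes through a2 and b1 in some order between d2 and c2. Summing Manhattan distances along each leg and taking the cheapest ordering (d2 → a2 → b1 → c2) gives a lower bound of 3 + 2 + 2 = 7 moves.
A route of 7 moves achieves this: d2 → d1 → c1 → b1 → a1 → a2 → b2 → c2.
Since 7 matches the lower bound, it is optimal.

7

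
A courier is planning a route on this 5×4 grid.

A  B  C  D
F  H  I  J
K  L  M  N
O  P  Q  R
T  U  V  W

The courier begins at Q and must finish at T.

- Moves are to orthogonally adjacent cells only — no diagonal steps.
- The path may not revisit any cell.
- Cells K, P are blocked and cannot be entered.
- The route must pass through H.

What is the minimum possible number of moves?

11

Any route passes through H somewhere between Q and T. Summing Manhattan distances along the two legs (Q → H → T) gives a lower bound of 3 + 4 = 7 moves.
That bound ignores the blocked cells. Measuring each leg by the fewest moves that actually steer around them (Q→H: 3; H→T: 6) raises the lower bound to 9.
The shortest route satisfying every rule uses 11 moves: Q → M → L → H → I → J → N → R → W → V → U → T.
The no-revisit rule (legs can't share cells) pushes the minimum above the 9-move bound; an exhaustive check rules out every length from 9 to 10, leaving 11 as the minimum.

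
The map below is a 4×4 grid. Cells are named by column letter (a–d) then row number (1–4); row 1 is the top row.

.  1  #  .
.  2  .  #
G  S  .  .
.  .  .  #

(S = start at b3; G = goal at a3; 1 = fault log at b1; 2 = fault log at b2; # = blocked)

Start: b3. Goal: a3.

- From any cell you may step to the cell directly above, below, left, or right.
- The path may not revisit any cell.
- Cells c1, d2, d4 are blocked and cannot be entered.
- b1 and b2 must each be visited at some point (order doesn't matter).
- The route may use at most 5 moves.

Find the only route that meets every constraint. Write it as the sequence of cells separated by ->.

The budget equals the shortest possible length, so every move has to be on a shortest route through the required cells.
Route from b3: 2× up (reaching b1), left to a1, 2× down (reaching a3) — 5 moves in all.
Check: all required cells visited; 5 ≤ 5 moves.

b3 -> b2 -> b1 -> a1 -> a2 -> a3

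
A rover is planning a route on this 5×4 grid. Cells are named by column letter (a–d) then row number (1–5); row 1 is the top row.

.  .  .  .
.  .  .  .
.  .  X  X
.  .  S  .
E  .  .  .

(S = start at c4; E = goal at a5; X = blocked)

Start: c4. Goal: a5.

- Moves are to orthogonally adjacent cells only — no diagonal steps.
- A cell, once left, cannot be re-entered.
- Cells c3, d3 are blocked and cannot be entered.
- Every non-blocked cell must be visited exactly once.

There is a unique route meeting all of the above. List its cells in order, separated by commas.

c4, d4, d5, c5, b5, b4, b3, b2, c2, d2, d1, c1, b1, a1, a2, a3, a4, a5

Need to visit all 18 open cells exactly once, starting at c4 and ending at a5.
Cell a1 has only two open neighbours (a2 and b1), so the path must pass straight through it: one of those is the cell it's entered from and the other is where it exits.
Route from c4: right to d4, down to d5, 2× left (reaching b5), 3× up (reaching b2), 2× right (reaching d2), up to d1, 3× left (reaching a1), 4× down (reaching a5) — 17 moves in all.
Check: all 18 open cells covered.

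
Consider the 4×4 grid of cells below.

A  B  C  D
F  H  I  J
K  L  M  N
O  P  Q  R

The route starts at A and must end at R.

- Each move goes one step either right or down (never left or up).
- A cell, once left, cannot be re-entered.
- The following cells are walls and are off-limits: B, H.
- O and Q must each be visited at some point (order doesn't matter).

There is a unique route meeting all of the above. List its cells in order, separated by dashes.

A - F - K - O - P - Q - R

Moves only go right or down, so the column and row indices never decrease.
Route from A: down 3 to O, right 3 to R — 6 moves in all.
Check: all required cells visited.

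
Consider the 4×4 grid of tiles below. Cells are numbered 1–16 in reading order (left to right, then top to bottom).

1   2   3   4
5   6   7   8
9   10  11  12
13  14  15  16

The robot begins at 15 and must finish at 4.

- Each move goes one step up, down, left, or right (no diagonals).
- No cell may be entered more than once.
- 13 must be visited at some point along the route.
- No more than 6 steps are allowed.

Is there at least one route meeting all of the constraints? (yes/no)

no

Even ignoring the no-revisit rule, getting from 15 to 4 via 13 needs at least 2 + 6 = 8 moves (Manhattan distance per leg), which exceeds the 6-move limit.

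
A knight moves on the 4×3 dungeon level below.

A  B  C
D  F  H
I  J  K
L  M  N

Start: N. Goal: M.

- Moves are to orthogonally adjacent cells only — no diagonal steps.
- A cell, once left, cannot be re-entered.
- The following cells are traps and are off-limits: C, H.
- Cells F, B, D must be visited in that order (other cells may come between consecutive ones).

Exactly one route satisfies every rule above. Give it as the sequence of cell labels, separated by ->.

The waypoints must appear in the order F, B, D, with no cell reused.
Route from N: up 1 to K, left 1 to J, up 2 to B, left 1 to A, down 3 to L, right 1 to M — 9 moves in all.
Check: order respected (F at step 3, B at step 4, D at step 6).

N -> K -> J -> F -> B -> A -> D -> I -> L -> M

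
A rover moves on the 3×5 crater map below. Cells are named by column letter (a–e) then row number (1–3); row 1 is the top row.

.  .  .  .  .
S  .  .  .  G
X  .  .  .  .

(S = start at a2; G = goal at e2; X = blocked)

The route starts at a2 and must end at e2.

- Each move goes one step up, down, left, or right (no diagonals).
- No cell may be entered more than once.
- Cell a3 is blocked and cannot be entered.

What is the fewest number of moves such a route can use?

The Manhattan distance from a2 to e2 is |2−2| + |1−5| = 4, so at least 4 moves are needed.
A route of 4 moves achieves this: a2 → b2 → c2 → d2 → e2.
Since 4 matches the lower bound, it is optimal.

4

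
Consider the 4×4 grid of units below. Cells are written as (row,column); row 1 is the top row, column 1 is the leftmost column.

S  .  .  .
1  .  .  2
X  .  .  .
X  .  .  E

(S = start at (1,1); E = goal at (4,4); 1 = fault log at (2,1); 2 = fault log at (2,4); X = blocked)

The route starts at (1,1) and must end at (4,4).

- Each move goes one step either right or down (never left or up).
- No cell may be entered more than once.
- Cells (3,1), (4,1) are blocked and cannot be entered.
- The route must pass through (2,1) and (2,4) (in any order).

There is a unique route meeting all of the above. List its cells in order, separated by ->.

(1,1) -> (2,1) -> (2,2) -> (2,3) -> (2,4) -> (3,4) -> (4,4)

Moves only go right or down, so the column and row indices never decrease.
Route from (1,1): down to (2,1), 3× right (reaching (2,4)), 2× down (reaching (4,4)) — 6 moves in all.
Check: all required cells visited.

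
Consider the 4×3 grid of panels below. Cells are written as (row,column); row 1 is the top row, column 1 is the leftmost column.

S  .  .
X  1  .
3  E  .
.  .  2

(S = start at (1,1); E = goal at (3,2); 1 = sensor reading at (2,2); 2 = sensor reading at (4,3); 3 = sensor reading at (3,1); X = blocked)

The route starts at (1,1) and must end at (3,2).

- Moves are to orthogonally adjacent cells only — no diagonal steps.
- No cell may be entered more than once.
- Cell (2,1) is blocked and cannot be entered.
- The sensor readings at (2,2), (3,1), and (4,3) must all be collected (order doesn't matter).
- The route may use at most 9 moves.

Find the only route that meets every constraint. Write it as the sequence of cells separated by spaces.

(1,1) (1,2) (2,2) (2,3) (3,3) (4,3) (4,2) (4,1) (3,1) (3,2)

Any route must reach (2,2), (3,1), and (4,3) and still end at (3,2) within 9 moves, so the order of the required stops is forced.
Route from (1,1): right 1 to (1,2), down 1 to (2,2), right 1 to (2,3), down 2 to (4,3), left 2 to (4,1), up 1 to (3,1), right 1 to (3,2) — 9 moves in all.
Check: all required cells visited; 9 ≤ 9 moves.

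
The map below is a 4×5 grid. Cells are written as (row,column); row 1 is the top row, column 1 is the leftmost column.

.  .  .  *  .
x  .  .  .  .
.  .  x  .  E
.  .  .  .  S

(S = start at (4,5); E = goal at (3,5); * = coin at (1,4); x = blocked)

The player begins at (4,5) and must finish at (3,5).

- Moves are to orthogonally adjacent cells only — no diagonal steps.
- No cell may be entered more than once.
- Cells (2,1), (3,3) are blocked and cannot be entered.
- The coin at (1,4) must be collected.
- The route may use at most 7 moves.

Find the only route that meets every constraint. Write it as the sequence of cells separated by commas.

(4,5), (4,4), (3,4), (2,4), (1,4), (1,5), (2,5), (3,5)

Any route must reach (1,4) and still end at (3,5) within 7 moves, so the order of the required stops is forced.
Route from (4,5): left 1 to (4,4), up 3 to (1,4), right 1 to (1,5), down 2 to (3,5) — 7 moves in all.
Check: all required cells visited; 7 ≤ 7 moves.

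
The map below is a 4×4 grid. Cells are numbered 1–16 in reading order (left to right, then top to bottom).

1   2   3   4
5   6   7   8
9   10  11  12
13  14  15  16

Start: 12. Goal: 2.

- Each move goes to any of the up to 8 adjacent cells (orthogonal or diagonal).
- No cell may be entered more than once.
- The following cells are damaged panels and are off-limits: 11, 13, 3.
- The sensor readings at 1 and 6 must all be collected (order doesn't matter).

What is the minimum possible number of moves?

4

Any route passes through 1 and 6 in some order between 12 and 2. Summing Chebyshev distances along each leg and taking the cheapest ordering (12 → 6 → 1 → 2) gives a lower bound of 2 + 1 + 1 = 4 moves.
A route of 4 moves achieves this: 12 → 7 → 6 → 1 → 2.
Since 4 matches the lower bound, it is optimal.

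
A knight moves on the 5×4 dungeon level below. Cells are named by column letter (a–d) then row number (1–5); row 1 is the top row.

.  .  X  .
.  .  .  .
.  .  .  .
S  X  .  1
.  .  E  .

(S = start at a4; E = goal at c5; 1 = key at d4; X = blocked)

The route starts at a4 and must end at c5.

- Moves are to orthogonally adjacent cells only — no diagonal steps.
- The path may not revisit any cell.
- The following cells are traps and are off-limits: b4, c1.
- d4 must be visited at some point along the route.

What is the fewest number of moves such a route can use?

7

Any route passes through d4 somewhere between a4 and c5. Summing Manhattan distances along the two legs (a4 → d4 → c5) gives a lower bound of 3 + 2 = 5 moves.
That bound ignores the blocked cells. Measuring each leg by the fewest moves that actually steer around them (a4→d4: 5; d4→c5: 2) raises the lower bound to 7.
A route of 7 moves exists: a4 → a3 → b3 → c3 → c4 → d4 → d5 → c5.
Since 7 matches that lower bound, it is optimal.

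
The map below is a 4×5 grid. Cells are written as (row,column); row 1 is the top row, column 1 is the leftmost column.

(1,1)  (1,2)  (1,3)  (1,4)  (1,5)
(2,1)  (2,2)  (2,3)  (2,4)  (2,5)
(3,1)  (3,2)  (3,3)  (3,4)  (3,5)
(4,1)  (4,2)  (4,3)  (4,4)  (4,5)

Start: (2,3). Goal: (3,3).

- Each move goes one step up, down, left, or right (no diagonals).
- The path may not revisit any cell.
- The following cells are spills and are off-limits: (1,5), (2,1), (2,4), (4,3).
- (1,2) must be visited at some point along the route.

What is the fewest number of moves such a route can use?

Any route passes through (1,2) somewhere between (2,3) and (3,3). Summing Manhattan distances along the two legs ((2,3) → (1,2) → (3,3)) gives a lower bound of 2 + 3 = 5 moves.
A route of 5 moves achieves this: (2,3) → (1,3) → (1,2) → (2,2) → (3,2) → (3,3).
Since 5 matches the lower bound, it is optimal.

5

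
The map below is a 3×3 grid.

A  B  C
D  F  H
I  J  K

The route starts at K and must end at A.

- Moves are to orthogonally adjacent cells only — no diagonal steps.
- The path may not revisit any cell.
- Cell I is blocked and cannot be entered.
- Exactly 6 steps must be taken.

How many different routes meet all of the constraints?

Need simple routes of exactly 6 moves from K to A (Manhattan distance 4, so 1 moves are spent on a detour and 1 undoing it).
Enumerating: K H C B F D A | K J F H C B A.
That gives 2 routes.

2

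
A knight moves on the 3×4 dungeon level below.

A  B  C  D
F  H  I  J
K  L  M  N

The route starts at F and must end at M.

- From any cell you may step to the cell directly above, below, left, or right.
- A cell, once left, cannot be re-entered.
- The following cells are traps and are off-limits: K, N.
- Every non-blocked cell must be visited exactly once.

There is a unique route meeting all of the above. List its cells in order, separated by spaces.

Need to visit all 10 open cells exactly once, starting at F and ending at M.
Route from F: up to A, 3× right (reaching D), down to J, 2× left (reaching H), down to L, right to M — 9 moves in all.
Check: all 10 open cells covered.

F A B C D J I H L M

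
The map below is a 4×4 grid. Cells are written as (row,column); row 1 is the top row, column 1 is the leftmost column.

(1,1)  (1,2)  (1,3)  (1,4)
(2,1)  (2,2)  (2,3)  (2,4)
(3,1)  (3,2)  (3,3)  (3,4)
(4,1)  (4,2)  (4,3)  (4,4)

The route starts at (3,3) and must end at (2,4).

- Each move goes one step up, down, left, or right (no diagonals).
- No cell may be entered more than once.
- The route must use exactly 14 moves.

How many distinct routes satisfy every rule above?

Need simple routes of exactly 14 moves from (3,3) to (2,4) (Manhattan distance 2, so 6 moves are spent on a detour and 6 undoing it).
Enumerating: (3,3) (2,3) (1,3) (1,2) (1,1) (2,1) (2,2) (3,2) (3,1) (4,1) (4,2) (4,3) (4,4) (3,4) (2,4) | (3,3) (3,2) (2,2) (2,3) (1,3) (1,2) (1,1) (2,1) (3,1) (4,1) (4,2) (4,3) (4,4) (3,4) (2,4) | (3,3) (3,4) (4,4) (4,3) (4,2) (3,2) (3,1) (2,1) (1,1) (1,2) (2,2) (2,3) (1,3) (1,4) (2,4) | (3,3) (3,4) (4,4) (4,3) (4,2) (4,1) (3,1) (2,1) (1,1) (1,2) (2,2) (2,3) (1,3) (1,4) (2,4) | (3,3) (3,4) (4,4) (4,3) (4,2) (4,1) (3,1) (3,2) (2,2) (2,1) (1,1) (1,2) (1,3) (2,3) (2,4) | (3,3) (3,4) (4,4) (4,3) (4,2) (4,1) (3,1) (3,2) (2,2) (2,1) (1,1) (1,2) (1,3) (1,4) (2,4).
That gives 6 routes.

6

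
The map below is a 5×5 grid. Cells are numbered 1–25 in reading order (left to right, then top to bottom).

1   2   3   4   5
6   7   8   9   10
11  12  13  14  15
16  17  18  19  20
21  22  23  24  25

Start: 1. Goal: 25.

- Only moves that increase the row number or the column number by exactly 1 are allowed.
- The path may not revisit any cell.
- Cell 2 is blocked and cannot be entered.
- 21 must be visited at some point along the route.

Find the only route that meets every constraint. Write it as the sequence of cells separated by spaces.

Moves only go right or down, so the column and row indices never decrease.
Route from 1: 4× down (reaching 21), 4× right (reaching 25) — 8 moves in all.
Check: all required cells visited.

1 6 11 16 21 22 23 24 25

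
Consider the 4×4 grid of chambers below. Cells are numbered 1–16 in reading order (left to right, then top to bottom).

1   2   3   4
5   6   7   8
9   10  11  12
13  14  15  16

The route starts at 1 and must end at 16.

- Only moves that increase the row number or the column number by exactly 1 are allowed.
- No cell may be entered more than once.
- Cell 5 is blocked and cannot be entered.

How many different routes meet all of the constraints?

10

A right/down-only route from 1 to 16 makes exactly 3 down-moves and 3 right-moves in some order.
With no other constraints that would be C(6,3) = 20 routes.
Subtract routes through each blocked cell (inclusion–exclusion for overlaps): − through 5: 10 → 10.
That gives 10 routes.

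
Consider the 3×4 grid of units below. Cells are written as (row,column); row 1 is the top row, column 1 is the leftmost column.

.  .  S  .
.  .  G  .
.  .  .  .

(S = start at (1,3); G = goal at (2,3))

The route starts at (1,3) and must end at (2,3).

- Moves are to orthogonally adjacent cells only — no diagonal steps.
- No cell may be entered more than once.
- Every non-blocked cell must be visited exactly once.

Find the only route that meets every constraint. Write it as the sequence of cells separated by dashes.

Need to visit all 12 open cells exactly once, starting at (1,3) and ending at (2,3).
Cell (1,1) has only two open neighbours ((2,1) and (1,2)), so the path must pass straight through it: one of those is the cell it's entered from and the other is where it exits.
Route from (1,3): right to (1,4), 2× down (reaching (3,4)), 3× left (reaching (3,1)), 2× up (reaching (1,1)), right to (1,2), down to (2,2), right to (2,3) — 11 moves in all.
Check: all 12 open cells covered.

(1,3) - (1,4) - (2,4) - (3,4) - (3,3) - (3,2) - (3,1) - (2,1) - (1,1) - (1,2) - (2,2) - (2,3)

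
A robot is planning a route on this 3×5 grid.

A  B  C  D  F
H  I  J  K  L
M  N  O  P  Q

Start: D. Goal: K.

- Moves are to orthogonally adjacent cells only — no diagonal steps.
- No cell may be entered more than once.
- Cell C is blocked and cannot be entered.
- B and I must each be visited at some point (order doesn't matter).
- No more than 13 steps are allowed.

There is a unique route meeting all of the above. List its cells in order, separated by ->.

D -> F -> L -> Q -> P -> O -> N -> M -> H -> A -> B -> I -> J -> K

The budget equals the shortest possible length, so every move has to be on a shortest route through the required cells.
Route from D: right to F, 2× down (reaching Q), 4× left (reaching M), 2× up (reaching A), right to B, down to I, 2× right (reaching K) — 13 moves in all.
Check: all required cells visited; 13 ≤ 13 moves.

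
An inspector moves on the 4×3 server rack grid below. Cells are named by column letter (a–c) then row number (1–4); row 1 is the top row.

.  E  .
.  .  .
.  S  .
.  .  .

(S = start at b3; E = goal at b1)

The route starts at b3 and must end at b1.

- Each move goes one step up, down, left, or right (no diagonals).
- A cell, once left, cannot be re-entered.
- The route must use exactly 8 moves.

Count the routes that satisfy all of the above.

6

Need simple routes of exactly 8 moves from b3 to b1 (Manhattan distance 2, so 3 moves are spent on a detour and 3 undoing it).
Enumerating: b3 b4 a4 a3 a2 b2 c2 c1 b1 | b3 b4 c4 c3 c2 b2 a2 a1 b1 | b3 a3 a4 b4 c4 c3 c2 c1 b1 | b3 a3 a4 b4 c4 c3 c2 b2 b1 | b3 c3 c4 b4 a4 a3 a2 a1 b1 | b3 c3 c4 b4 a4 a3 a2 b2 b1.
That gives 6 routes.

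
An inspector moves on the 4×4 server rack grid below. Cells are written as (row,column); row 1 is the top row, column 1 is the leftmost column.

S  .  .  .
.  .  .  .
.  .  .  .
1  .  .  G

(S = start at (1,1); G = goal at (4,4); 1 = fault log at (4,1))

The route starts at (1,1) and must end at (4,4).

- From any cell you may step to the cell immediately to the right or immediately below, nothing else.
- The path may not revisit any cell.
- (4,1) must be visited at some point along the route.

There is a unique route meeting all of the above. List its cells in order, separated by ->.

Moves only go right or down, so the column and row indices never decrease.
Route from (1,1): down 3 to (4,1), right 3 to (4,4) — 6 moves in all.
Check: all required cells visited.

(1,1) -> (2,1) -> (3,1) -> (4,1) -> (4,2) -> (4,3) -> (4,4)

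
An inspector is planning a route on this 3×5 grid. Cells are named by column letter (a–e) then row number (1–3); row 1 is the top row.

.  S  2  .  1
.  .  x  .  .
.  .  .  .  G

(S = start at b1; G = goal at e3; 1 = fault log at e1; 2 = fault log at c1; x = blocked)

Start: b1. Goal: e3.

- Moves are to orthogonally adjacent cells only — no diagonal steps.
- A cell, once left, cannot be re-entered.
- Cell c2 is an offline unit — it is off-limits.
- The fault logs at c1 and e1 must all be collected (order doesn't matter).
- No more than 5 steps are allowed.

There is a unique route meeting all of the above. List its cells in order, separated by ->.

b1 -> c1 -> d1 -> e1 -> e2 -> e3

The 5-move cap with required stops at c1, e1 leaves no slack for detours.
Route from b1: right 3 to e1, down 2 to e3 — 5 moves in all.
Check: all required cells visited; 5 ≤ 5 moves.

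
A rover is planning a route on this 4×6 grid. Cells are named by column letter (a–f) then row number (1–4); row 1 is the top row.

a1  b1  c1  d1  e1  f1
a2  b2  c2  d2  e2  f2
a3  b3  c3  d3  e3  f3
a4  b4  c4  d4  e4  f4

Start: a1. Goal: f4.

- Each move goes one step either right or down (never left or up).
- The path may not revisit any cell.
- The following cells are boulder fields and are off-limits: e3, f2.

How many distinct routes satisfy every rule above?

A right/down-only route from a1 to f4 makes exactly 3 down-moves and 5 right-moves in some order.
With no other constraints that would be C(8,3) = 56 routes.
Subtract routes through each blocked cell (inclusion–exclusion for overlaps): − through f2: 6 − through e3: 30 → 20.
That gives 20 routes.

20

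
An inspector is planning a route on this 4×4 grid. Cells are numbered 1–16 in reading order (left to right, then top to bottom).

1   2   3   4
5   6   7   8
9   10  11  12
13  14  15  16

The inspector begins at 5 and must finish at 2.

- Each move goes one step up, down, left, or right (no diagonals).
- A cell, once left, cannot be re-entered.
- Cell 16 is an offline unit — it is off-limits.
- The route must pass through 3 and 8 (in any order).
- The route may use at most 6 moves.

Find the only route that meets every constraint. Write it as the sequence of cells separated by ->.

Any route must reach 3 and 8 and still end at 2 within 6 moves, so the order of the required stops is forced.
Route from 5: 3× right (reaching 8), up to 4, 2× left (reaching 2) — 6 moves in all.
Check: all required cells visited; 6 ≤ 6 moves.

5 -> 6 -> 7 -> 8 -> 4 -> 3 -> 2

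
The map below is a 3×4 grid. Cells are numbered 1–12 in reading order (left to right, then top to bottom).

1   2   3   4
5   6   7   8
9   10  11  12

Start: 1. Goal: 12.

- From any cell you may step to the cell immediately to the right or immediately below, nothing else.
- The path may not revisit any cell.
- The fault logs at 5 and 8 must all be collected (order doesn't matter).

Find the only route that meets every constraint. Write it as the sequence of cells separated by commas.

Moves only go right or down, so the column and row indices never decrease.
Route from 1: down 1 to 5, right 3 to 8, down 1 to 12 — 5 moves in all.
Check: all required cells visited.

1, 5, 6, 7, 8, 12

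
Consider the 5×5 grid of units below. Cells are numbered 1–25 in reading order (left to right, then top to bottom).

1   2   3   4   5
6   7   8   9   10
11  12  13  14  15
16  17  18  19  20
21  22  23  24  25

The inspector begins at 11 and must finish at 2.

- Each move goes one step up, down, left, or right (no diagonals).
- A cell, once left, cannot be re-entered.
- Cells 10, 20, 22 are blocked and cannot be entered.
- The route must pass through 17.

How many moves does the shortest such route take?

5

Any route passes through 17 somewhere between 11 and 2. Summing Manhattan distances along the two legs (11 → 17 → 2) gives a lower bound of 2 + 3 = 5 moves.
A route of 5 moves achieves this: 11 → 16 → 17 → 12 → 7 → 2.
Since 5 matches the lower bound, it is optimal.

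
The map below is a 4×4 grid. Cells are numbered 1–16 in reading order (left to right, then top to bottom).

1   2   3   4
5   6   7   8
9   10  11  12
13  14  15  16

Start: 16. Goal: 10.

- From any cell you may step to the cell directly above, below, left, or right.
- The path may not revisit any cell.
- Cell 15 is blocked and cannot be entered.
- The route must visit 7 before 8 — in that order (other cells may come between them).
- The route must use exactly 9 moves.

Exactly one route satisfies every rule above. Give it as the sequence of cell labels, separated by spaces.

The waypoints must appear in the order 7, 8, with no cell reused.
Route from 16: up to 12, left to 11, up to 7, right to 8, up to 4, 2× left (reaching 2), 2× down (reaching 10) — 9 moves in all.
Check: order respected (7 at step 3, 8 at step 4); 9 moves as required.

16 12 11 7 8 4 3 2 6 10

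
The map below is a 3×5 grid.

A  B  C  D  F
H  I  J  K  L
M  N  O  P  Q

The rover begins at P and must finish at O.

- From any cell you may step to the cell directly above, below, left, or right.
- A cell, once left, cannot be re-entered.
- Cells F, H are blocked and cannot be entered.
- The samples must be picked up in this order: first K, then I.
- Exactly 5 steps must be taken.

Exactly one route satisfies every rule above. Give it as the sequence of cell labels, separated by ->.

The waypoints must appear in the order K, I, with no cell reused.
Route from P: up to K, 2× left (reaching I), down to N, right to O — 5 moves in all.
Check: order respected (K at step 1, I at step 3); 5 moves as required.

P -> K -> J -> I -> N -> O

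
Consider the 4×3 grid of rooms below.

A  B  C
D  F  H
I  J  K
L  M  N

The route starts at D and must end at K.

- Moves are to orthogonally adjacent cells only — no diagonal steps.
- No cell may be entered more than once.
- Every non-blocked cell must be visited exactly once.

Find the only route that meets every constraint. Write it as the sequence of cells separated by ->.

D -> A -> B -> C -> H -> F -> J -> I -> L -> M -> N -> K

Need to visit all 12 open cells exactly once, starting at D and ending at K.
Route from D: up 1 to A, right 2 to C, down 1 to H, left 1 to F, down 1 to J, left 1 to I, down 1 to L, right 2 to N, up 1 to K — 11 moves in all.
Check: all 12 open cells covered.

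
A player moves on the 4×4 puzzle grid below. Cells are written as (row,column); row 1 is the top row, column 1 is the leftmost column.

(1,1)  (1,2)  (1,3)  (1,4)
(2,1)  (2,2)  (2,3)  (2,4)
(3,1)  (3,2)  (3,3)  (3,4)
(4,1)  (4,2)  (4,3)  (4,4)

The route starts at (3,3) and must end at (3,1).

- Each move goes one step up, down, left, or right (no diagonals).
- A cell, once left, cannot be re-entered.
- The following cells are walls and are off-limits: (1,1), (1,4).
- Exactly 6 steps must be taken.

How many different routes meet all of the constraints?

8

Need simple routes of exactly 6 moves from (3,3) to (3,1) (Manhattan distance 2, so 2 moves are spent on a detour and 2 undoing it).
Enumerating: (3,3) (2,3) (1,3) (1,2) (2,2) (3,2) (3,1) | (3,3) (2,3) (1,3) (1,2) (2,2) (2,1) (3,1) | (3,3) (2,3) (2,2) (3,2) (4,2) (4,1) (3,1) | (3,3) (4,3) (4,2) (3,2) (2,2) (2,1) (3,1) | (3,3) (3,4) (2,4) (2,3) (2,2) (3,2) (3,1) | (3,3) (3,4) (2,4) (2,3) (2,2) (2,1) (3,1) | (3,3) (3,4) (4,4) (4,3) (4,2) (3,2) (3,1) | (3,3) (3,4) (4,4) (4,3) (4,2) (4,1) (3,1).
That gives 8 routes.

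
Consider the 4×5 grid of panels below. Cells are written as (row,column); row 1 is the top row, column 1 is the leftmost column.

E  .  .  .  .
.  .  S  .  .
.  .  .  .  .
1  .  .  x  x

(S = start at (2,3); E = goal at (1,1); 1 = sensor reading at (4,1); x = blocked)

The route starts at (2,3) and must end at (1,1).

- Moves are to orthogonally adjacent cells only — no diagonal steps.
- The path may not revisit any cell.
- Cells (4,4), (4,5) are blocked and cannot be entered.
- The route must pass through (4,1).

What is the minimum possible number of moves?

7

Any route passes through (4,1) somewhere between (2,3) and (1,1). Summing Manhattan distances along the two legs ((2,3) → (4,1) → (1,1)) gives a lower bound of 4 + 3 = 7 moves.
A route of 7 moves achieves this: (2,3) → (3,3) → (4,3) → (4,2) → (4,1) → (3,1) → (2,1) → (1,1).
Since 7 matches the lower bound, it is optimal.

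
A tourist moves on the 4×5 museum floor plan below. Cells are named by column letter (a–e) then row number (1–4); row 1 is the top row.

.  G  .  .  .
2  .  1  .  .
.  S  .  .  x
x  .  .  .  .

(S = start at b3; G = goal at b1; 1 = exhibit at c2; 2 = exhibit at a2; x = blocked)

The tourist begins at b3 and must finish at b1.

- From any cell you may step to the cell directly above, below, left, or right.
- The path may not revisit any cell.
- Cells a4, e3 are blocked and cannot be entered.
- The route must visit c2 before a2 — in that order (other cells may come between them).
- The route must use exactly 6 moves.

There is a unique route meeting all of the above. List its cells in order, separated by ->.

b3 -> c3 -> c2 -> b2 -> a2 -> a1 -> b1

The waypoints must appear in the order c2, a2, with no cell reused.
Route from b3: right to c3, up to c2, 2× left (reaching a2), up to a1, right to b1 — 6 moves in all.
Check: order respected (1 at step 2, 2 at step 4); 6 moves as required.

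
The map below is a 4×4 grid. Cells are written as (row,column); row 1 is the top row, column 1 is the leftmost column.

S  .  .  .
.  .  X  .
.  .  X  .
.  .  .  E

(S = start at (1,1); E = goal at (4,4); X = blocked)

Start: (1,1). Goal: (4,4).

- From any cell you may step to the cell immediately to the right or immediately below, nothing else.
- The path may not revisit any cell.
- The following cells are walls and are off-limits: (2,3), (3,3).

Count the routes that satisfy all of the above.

5

A right/down-only route from (1,1) to (4,4) makes exactly 3 down-moves and 3 right-moves in some order.
With no other constraints that would be C(6,3) = 20 routes.
Subtract routes through each blocked cell (inclusion–exclusion for overlaps): − through (2,3): 9 − through (3,3): 12 + through (2,3)&(3,3): 6 → 5.
That gives 5 routes.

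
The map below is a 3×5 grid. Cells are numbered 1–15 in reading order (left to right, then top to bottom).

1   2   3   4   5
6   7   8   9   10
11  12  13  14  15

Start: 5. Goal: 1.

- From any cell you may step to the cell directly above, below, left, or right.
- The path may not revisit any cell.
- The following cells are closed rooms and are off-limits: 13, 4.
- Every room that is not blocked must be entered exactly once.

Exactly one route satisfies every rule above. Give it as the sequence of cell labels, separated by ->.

Need to visit all 13 open cells exactly once, starting at 5 and ending at 1.
Route from 5: 2× down (reaching 15), left to 14, up to 9, left to 8, up to 3, left to 2, 2× down (reaching 12), left to 11, 2× up (reaching 1) — 12 moves in all.
Check: all 13 open cells covered.

5 -> 10 -> 15 -> 14 -> 9 -> 8 -> 3 -> 2 -> 7 -> 12 -> 11 -> 6 -> 1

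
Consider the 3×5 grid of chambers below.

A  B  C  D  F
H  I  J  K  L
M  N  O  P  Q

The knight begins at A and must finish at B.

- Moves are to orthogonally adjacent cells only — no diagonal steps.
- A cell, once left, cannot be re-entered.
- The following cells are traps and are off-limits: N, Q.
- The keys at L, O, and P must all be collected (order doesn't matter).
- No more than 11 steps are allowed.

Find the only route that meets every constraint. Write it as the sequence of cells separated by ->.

Any route must reach L, O, and P and still end at B within 11 moves, so the order of the required stops is forced.
Route from A: down to H, 2× right (reaching J), down to O, right to P, up to K, right to L, up to F, 3× left (reaching B) — 11 moves in all.
Check: all required cells visited; 11 ≤ 11 moves.

A -> H -> I -> J -> O -> P -> K -> L -> F -> D -> C -> B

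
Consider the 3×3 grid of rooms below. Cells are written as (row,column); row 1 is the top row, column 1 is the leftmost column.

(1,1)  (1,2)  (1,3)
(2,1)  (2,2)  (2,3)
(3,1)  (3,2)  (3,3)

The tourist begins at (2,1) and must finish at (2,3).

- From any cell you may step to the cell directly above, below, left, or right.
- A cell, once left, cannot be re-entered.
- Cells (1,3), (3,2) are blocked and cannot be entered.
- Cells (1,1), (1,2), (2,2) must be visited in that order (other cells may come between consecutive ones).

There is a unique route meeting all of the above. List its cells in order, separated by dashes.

(2,1) - (1,1) - (1,2) - (2,2) - (2,3)

The waypoints must appear in the order (1,1), (1,2), (2,2), with no cell reused.
Route from (2,1): up to (1,1), right to (1,2), down to (2,2), right to (2,3) — 4 moves in all.
Check: order respected ((1,1) at step 1, (1,2) at step 2, (2,2) at step 3).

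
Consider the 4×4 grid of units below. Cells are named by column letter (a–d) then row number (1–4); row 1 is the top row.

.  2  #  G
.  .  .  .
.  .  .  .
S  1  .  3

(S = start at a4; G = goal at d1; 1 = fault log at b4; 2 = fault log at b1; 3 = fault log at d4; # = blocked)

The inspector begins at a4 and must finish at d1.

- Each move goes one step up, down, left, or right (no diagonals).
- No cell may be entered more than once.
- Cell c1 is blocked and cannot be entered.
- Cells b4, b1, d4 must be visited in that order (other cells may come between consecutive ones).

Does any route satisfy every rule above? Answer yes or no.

yes

One route that works: a4 → b4 → b3 → a3 → a2 → a1 → b1 → b2 → c2 → c3 → c4 → d4 → d3 → d2 → d1.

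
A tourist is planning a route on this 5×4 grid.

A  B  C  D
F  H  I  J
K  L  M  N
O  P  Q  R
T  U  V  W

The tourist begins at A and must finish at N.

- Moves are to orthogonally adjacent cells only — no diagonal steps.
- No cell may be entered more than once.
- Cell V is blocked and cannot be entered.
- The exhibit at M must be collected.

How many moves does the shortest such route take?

5

Any route passes through M somewhere between A and N. Summing Manhattan distances along the two legs (A → M → N) gives a lower bound of 4 + 1 = 5 moves.
A route of 5 moves achieves this: A → F → K → L → M → N.
Since 5 matches the lower bound, it is optimal.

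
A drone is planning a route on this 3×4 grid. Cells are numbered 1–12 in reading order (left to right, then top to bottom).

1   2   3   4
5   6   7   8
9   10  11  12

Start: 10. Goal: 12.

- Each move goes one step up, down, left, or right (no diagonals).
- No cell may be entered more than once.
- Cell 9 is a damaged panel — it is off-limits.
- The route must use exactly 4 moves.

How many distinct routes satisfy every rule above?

3

Need simple routes of exactly 4 moves from 10 to 12 (Manhattan distance 2, so 1 moves are spent on a detour and 1 undoing it).
Enumerating: 10 6 7 11 12 | 10 6 7 8 12 | 10 11 7 8 12.
That gives 3 routes.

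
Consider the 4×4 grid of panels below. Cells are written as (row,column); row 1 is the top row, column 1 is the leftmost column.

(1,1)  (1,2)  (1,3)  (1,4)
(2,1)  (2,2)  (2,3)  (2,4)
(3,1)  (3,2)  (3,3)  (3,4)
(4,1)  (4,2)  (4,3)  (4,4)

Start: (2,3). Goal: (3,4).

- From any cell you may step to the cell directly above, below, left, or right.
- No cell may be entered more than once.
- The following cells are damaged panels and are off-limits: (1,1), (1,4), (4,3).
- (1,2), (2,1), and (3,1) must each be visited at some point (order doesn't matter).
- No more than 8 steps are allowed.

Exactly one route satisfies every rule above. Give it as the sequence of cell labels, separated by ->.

(2,3) -> (1,3) -> (1,2) -> (2,2) -> (2,1) -> (3,1) -> (3,2) -> (3,3) -> (3,4)

The 8-move cap with required stops at (1,2), (2,1), (3,1) leaves no slack for detours.
Route from (2,3): up 1 to (1,3), left 1 to (1,2), down 1 to (2,2), left 1 to (2,1), down 1 to (3,1), right 3 to (3,4) — 8 moves in all.
Check: all required cells visited; 8 ≤ 8 moves.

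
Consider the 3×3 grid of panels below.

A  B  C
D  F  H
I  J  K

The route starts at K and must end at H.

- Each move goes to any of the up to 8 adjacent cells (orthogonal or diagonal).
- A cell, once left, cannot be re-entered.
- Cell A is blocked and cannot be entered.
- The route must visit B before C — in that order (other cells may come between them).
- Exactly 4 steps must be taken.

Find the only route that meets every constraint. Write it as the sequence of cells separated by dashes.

K - F - B - C - H

The waypoints must appear in the order B, C, with no cell reused.
Route from K: up-left 1 to F, up 1 to B, right 1 to C, down 1 to H — 4 moves in all.
Check: order respected (B at step 2, C at step 3); 4 moves as required.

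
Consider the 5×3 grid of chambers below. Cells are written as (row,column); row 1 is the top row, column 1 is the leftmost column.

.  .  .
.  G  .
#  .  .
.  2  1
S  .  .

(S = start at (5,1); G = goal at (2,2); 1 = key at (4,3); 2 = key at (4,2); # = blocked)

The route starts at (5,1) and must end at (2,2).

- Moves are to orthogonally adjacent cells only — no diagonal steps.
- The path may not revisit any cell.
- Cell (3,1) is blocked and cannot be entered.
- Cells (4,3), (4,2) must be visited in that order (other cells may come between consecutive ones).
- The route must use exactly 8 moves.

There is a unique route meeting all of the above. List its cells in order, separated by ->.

The waypoints must appear in the order (4,3), (4,2), with no cell reused.
Route from (5,1): 2× right (reaching (5,3)), up to (4,3), left to (4,2), up to (3,2), right to (3,3), up to (2,3), left to (2,2) — 8 moves in all.
Check: order respected (1 at step 3, 2 at step 4); 8 moves as required.

(5,1) -> (5,2) -> (5,3) -> (4,3) -> (4,2) -> (3,2) -> (3,3) -> (2,3) -> (2,2)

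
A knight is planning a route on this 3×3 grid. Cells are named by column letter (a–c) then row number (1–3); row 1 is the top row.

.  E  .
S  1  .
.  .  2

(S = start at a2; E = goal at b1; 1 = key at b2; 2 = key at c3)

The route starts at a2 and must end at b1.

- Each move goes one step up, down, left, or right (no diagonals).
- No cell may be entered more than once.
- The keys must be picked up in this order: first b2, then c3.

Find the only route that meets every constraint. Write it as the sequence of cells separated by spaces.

The waypoints must appear in the order b2, c3, with no cell reused.
Route from a2: right 1 to b2, down 1 to b3, right 1 to c3, up 2 to c1, left 1 to b1 — 6 moves in all.
Check: order respected (1 at step 1, 2 at step 3).

a2 b2 b3 c3 c2 c1 b1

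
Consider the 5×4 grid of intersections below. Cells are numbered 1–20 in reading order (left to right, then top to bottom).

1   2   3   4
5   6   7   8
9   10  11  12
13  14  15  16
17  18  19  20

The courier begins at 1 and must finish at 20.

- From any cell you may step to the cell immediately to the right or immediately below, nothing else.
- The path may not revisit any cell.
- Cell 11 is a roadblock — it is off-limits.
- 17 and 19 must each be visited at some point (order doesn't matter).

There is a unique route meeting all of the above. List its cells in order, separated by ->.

1 -> 5 -> 9 -> 13 -> 17 -> 18 -> 19 -> 20

Moves only go right or down, so the column and row indices never decrease.
Route from 1: down 4 to 17, right 3 to 20 — 7 moves in all.
Check: all required cells visited.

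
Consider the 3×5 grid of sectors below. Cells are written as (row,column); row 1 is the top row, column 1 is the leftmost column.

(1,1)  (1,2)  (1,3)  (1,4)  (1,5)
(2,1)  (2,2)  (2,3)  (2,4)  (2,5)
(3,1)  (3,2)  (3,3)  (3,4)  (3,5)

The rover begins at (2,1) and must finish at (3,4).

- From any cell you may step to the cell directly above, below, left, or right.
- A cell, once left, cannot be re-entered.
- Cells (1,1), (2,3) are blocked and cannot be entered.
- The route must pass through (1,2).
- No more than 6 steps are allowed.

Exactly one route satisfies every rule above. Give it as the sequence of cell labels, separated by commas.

(2,1), (2,2), (1,2), (1,3), (1,4), (2,4), (3,4)

The budget equals the shortest possible length, so every move has to be on a shortest route through the required cells.
Route from (2,1): right 1 to (2,2), up 1 to (1,2), right 2 to (1,4), down 2 to (3,4) — 6 moves in all.
Check: all required cells visited; 6 ≤ 6 moves.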